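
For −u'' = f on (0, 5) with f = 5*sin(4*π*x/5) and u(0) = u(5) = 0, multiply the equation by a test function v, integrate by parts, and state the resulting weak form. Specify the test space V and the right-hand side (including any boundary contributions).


V = H^1_0(0, 5) (so v(0) = v(5) = 0); weak form: ∫_0^5 u'v' dx = ∫_0^5 (5*sin(4*π*x/5)) v dx for all v ∈ V.

Multiply both sides by a test function v and integrate from 0 to 5:
  ∫_0^5 −u''(x) v(x) dx = ∫_0^5 f(x) v(x) dx.
Integrate the LHS by parts once:
  ∫_0^5 −u'' v dx = −[u'(x) v(x)]_0^5 + ∫_0^5 u'(x) v'(x) dx.
Thus ∫_0^5 u'(x) v'(x) dx = ∫_0^5 f(x) v(x) dx + [u'(x) v(x)]_0^5.
Choose V so that boundary terms are either known or forced to vanish.
u is Dirichlet: u(0) = u(5) = 0. Let V = H^1_0(0, 5); then v(0) = v(5) = 0, and [u' v]_0^5 = 0.
Weak formulation: find u (satisfying any essential BC) such that ∫_0^5 u'(x) v'(x) dx = ∫_0^5 f v dx for all v ∈ V.
Substituting f(x) = 5*sin(4*π*x/5), the right-hand side is ∫_0^5 (5*sin(4*π*x/5)) v dx.


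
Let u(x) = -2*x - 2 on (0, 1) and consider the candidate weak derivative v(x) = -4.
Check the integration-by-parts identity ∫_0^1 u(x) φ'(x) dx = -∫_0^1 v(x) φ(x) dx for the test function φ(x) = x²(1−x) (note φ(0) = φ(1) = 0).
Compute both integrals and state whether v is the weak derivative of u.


LHS = 1/6, RHS = 1/3. No, v is not the weak derivative of u.

u(x) = -2*x - 2, classical derivative u'(x) = -2.
φ(x) = x²(1−x), so φ'(x) = x*(2 - 3*x).
Note φ(0) = φ(1) = 0, so the boundary term u·φ vanishes.
LHS = ∫_0^1 u(x) φ'(x) dx = ∫_0^1 (6*x^3 + 2*x^2 - 4*x) dx. Term by term:
  ∫_0^1 6*x^3 dx = 3/2;  ∫_0^1 2*x^2 dx = 2/3;  ∫_0^1 -4*x dx = -2.
Sum: 3/2 + 2/3 − 2 = 1/6.
So LHS = 1/6.
∫_0^1 v(x) φ(x) dx = ∫_0^1 (4*x^3 - 4*x^2) dx. Term by term:
  ∫_0^1 4*x^3 dx = 1;  ∫_0^1 -4*x^2 dx = -4/3.
Sum: 1 − 4/3 = -1/3.
So RHS = -∫_0^1 v(x) φ(x) dx = 1/3.
LHS − RHS = -1/6 ≠ 0, so the identity fails.
(For a valid weak derivative the identity must hold for EVERY test function, in particular this one. The failure shows v is NOT the weak derivative of u.)
Correct weak derivative would be u'(x) = -2.


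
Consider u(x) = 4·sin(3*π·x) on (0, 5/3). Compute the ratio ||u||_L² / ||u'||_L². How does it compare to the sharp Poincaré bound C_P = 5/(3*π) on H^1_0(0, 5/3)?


||u||_L² / ||u'||_L² = 1/(3*π) < C_P = 5/(3*π).

u(x) = 4·sin(3*π·x), so u'(x) = 12*π*cos(3*π*x).
Writing u(x) = A·sin(kπx/L) with A = 4 and k = 5, use ∫_0^L sin²(kπx/L) dx = L/2 and ∫_0^L cos²(kπx/L) dx = L/2.
u² = 16·sin²(3*π·x) and (u')² = 144*π^2·cos²(3*π·x), and each of sin², cos² integrates to L/2 = 5/6 over (0, 5/3).
∫_0^5/3 u² dx = 40/3, so ||u||_L² = 2*sqrt(30)/3.
∫_0^5/3 (u')² dx = 120*π^2, so ||u'||_L² = 2*sqrt(30)*π.
Ratio ||u||_L² / ||u'||_L² = 1/(3*π).
Sharp Poincaré constant on H^1_0(0, 5/3) is C_P = L/π = 5/(3*π), achieved by sin(3*π/5·x).
This is the k = 5 harmonic; the ratio L/(kπ) is strictly less than C_P = L/π, consistent with the sharp inequality ||u||_L² ≤ C_P ||u'||_L².


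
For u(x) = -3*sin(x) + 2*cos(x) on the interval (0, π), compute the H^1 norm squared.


||u||_{H^1(0,π)}^2 = 13*π

u'(x) = -2*sin(x) - 3*cos(x).
Expand u² and (u')² and integrate term by term on (0, π), using: for integers n ≥ 1, ∫_0^π sin²(nx) dx = ∫_0^π cos²(nx) dx = π/2; for n ≠ n', ∫_0^π sin(nx)sin(n'x) dx = ∫_0^π cos(nx)cos(n'x) dx = 0; and by product-to-sum, ∫_0^π sin(nx)cos(n'x) dx = ½∫_0^π [sin((n+n')x) + sin((n−n')x)] dx, which is 0 when n+n' is even and 2n/(n²−n'²) when n+n' is odd (it need not vanish on (0, π)).
  u² squared terms: (-3)²·∫sin(x)² dx = 9·π/2 = 9*π/2;  (2)²·∫cos(x)² dx = 4·π/2 = 2*π.
  u² cross terms: 2·(-3)·(2)·∫sin(x)·cos(x) dx = -12·(0) = 0.
  So ∫_0^π u² dx = 9*π/2 + 2*π + 0 = 13*π/2.
  (u')² squared terms: (-3)²·∫cos(x)² dx = 9·π/2 = 9*π/2;  (-2)²·∫sin(x)² dx = 4·π/2 = 2*π.
  (u')² cross terms: 2·(-3)·(-2)·∫cos(x)·sin(x) dx = 12·(0) = 0.
  So ∫_0^π (u')² dx = 9*π/2 + 2*π + 0 = 13*π/2.
||u||_{H^1}^2 = (13*π/2) + (13*π/2) = 13*π.


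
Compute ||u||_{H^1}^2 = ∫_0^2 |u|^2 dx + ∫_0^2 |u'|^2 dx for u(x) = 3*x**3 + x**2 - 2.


||u||_{H^1}^2 = 30008/35

The H^1 norm (squared) on an interval (0, L) is
  ||u||_{H^1}^2 = ∫_0^L u(x)^2 dx + ∫_0^L u'(x)^2 dx.
Compute u'(x) = 9*x**2 + 2*x.
Then u(x)^2 = 9*x**6 + 6*x**5 + x**4 - 12*x**3 - 4*x**2 + 4 and u'(x)^2 = 81*x**4 + 36*x**3 + 4*x**2.
Integrate each monomial from 0 to 2 using ∫_0^2 c·x^n dx = c·2^(n+1)/(n+1):
  ∫_0^2 u(x)^2 dx = ∫_0^2 (9*x^6 + 6*x^5 + x^4 - 12*x^3 - 4*x^2 + 4) dx. Term by term:
    ∫_0^2 9*x^6 dx = 1152/7;  ∫_0^2 6*x^5 dx = 64;  ∫_0^2 x^4 dx = 32/5;
    ∫_0^2 -12*x^3 dx = -48;  ∫_0^2 -4*x^2 dx = -32/3;  ∫_0^2 4 dx = 8.
  Sum: 1152/7 + 64 + 32/5 − 48 − 32/3 + 8 = 19352/105.
  ∫_0^2 u'(x)^2 dx = ∫_0^2 (81*x^4 + 36*x^3 + 4*x^2) dx. Term by term:
    ∫_0^2 81*x^4 dx = 2592/5;  ∫_0^2 36*x^3 dx = 144;  ∫_0^2 4*x^2 dx = 32/3.
  Sum: 2592/5 + 144 + 32/3 = 10096/15.
Adding: ||u||_{H^1}^2 = 19352/105 + 10096/15 = 30008/35.


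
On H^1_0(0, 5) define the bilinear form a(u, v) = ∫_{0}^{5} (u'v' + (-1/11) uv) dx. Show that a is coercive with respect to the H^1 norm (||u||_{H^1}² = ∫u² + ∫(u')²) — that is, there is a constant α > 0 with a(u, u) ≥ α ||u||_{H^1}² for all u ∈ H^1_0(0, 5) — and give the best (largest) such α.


α = (-25/11 + π^2)/(π^2 + 25)

Coercivity of a(·,·) on H^1_0(0, 5) means a(u, u) ≥ α ||u||_{H^1}² for every u ∈ H^1_0.
The interval has length L = 5, and Poincaré/coercivity depend only on L. Here a(u, u) = ∫(u')² + (-1/11)·∫u².
Here c = -1/11 < 0 with |c| < (π/L)² = π^2/25, so coercivity still holds. The condition a(u,u) ≥ α||u||_{H^1}² reads (1−α)∫(u')² ≥ (α−c)∫u². Any admissible α is ≤ 1 (rapidly oscillating u have ∫u²/∫(u')² → 0), and α = 1 would force 0 ≥ (1−c)∫u², impossible since c < 1; so 1−α > 0. By the sharp Poincaré inequality on H^1_0 of an interval of length L, ∫(u')² ≥ (π/L)²∫u² with equality for the first sine mode sin(π(x−x₀)/L) (x₀ the left endpoint), so the inequality holds for all u iff (1−α)(π/L)² ≥ α − c, i.e. α ≤ ((π/L)² + c)/((π/L)² + 1) = (1 + c(L/π)²)/(1 + (L/π)²). (Direct route, valid since c ≤ 0: Poincaré gives c∫u² ≥ c(L/π)²∫(u')², so a(u,u) ≥ (1 + c(L/π)²)∫(u')², while ||u||_{H^1}² ≤ (1 + (L/π)²)∫(u')²; dividing yields the same α.) With (π/L)² = π^2/25 and c = -1/11, the largest admissible constant is α = ((π/L)² + c)/((π/L)² + 1).
Simplifying, α = (-25/11 + π^2)/(π^2 + 25).


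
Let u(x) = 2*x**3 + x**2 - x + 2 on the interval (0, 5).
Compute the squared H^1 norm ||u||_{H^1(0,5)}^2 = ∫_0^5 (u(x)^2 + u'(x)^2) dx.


||u||_{H^1}^2 = 3367225/42

The H^1 norm (squared) on an interval (0, L) is
  ||u||_{H^1}^2 = ∫_0^L u(x)^2 dx + ∫_0^L u'(x)^2 dx.
Compute u'(x) = 6*x**2 + 2*x - 1.
Then u(x)^2 = 4*x**6 + 4*x**5 - 3*x**4 + 6*x**3 + 5*x**2 - 4*x + 4 and u'(x)^2 = 36*x**4 + 24*x**3 - 8*x**2 - 4*x + 1.
Integrate each monomial from 0 to 5 using ∫_0^5 c·x^n dx = c·5^(n+1)/(n+1):
  ∫_0^5 u(x)^2 dx = ∫_0^5 (4*x^6 + 4*x^5 - 3*x^4 + 6*x^3 + 5*x^2 - 4*x + 4) dx. Term by term:
    ∫_0^5 4*x^6 dx = 312500/7;  ∫_0^5 4*x^5 dx = 31250/3;  ∫_0^5 -3*x^4 dx = -1875;
    ∫_0^5 6*x^3 dx = 1875/2;  ∫_0^5 5*x^2 dx = 625/3;  ∫_0^5 -4*x dx = -50;
    ∫_0^5 4 dx = 20.
  Sum: 312500/7 + 31250/3 − 1875 + 1875/2 + 625/3 − 50 + 20 = 760205/14.
  ∫_0^5 u'(x)^2 dx = ∫_0^5 (36*x^4 + 24*x^3 - 8*x^2 - 4*x + 1) dx. Term by term:
    ∫_0^5 36*x^4 dx = 22500;  ∫_0^5 24*x^3 dx = 3750;  ∫_0^5 -8*x^2 dx = -1000/3;
    ∫_0^5 -4*x dx = -50;  ∫_0^5 1 dx = 5.
  Sum: 22500 + 3750 − 1000/3 − 50 + 5 = 77615/3.
Adding: ||u||_{H^1}^2 = 760205/14 + 77615/3 = 3367225/42.


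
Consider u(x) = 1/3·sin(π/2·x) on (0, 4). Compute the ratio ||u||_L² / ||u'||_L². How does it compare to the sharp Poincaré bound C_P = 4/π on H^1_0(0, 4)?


||u||_L² / ||u'||_L² = 2/π < C_P = 4/π.

u(x) = 1/3·sin(π/2·x), so u'(x) = π*cos(π*x/2)/6.
Writing u(x) = A·sin(kπx/L) with A = 1/3 and k = 2, use ∫_0^L sin²(kπx/L) dx = L/2 and ∫_0^L cos²(kπx/L) dx = L/2.
u² = 1/9·sin²(π/2·x) and (u')² = π^2/36·cos²(π/2·x), and each of sin², cos² integrates to L/2 = 2 over (0, 4).
∫_0^4 u² dx = 2/9, so ||u||_L² = sqrt(2)/3.
∫_0^4 (u')² dx = π^2/18, so ||u'||_L² = sqrt(2)*π/6.
Ratio ||u||_L² / ||u'||_L² = 2/π.
Sharp Poincaré constant on H^1_0(0, 4) is C_P = L/π = 4/π, achieved by sin(π/4·x).
This is the k = 2 harmonic; the ratio L/(kπ) is strictly less than C_P = L/π, consistent with the sharp inequality ||u||_L² ≤ C_P ||u'||_L².


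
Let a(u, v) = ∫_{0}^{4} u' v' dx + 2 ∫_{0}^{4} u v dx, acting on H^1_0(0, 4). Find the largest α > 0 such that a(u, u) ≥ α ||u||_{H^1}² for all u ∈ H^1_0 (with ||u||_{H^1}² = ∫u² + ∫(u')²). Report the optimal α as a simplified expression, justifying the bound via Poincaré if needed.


α = 1

Coercivity of a(·,·) on H^1_0(0, 4) means a(u, u) ≥ α ||u||_{H^1}² for every u ∈ H^1_0.
The interval has length L = 4, and Poincaré/coercivity depend only on L. Here a(u, u) = ∫(u')² + (2)·∫u².
Here c = 2 ≥ 1, so a(u,u) = ∫(u')² + c∫u² ≥ ∫(u')² + ∫u² = ||u||_{H^1}², i.e. α = 1 works. No larger α is possible: a(u,u) ≥ α||u||_{H^1}² means (1−α)∫(u')² ≥ (α−c)∫u², and for the modes u_n = sin(nπ(x−x₀)/L) (x₀ the left endpoint) one has ∫u_n²/∫(u_n')² = (L/(nπ))² → 0, so a(u_n,u_n)/||u_n||_{H^1}² → 1. Hence the optimal constant is α = 1.
Therefore α = 1.


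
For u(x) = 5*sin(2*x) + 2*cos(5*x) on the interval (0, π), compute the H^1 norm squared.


||u||_{H^1(0,π)}^2 = -2080/21 + 229*π/2

u'(x) = -10*sin(5*x) + 10*cos(2*x).
Expand u² and (u')² and integrate term by term on (0, π), using: for integers n ≥ 1, ∫_0^π sin²(nx) dx = ∫_0^π cos²(nx) dx = π/2; for n ≠ n', ∫_0^π sin(nx)sin(n'x) dx = ∫_0^π cos(nx)cos(n'x) dx = 0; and by product-to-sum, ∫_0^π sin(nx)cos(n'x) dx = ½∫_0^π [sin((n+n')x) + sin((n−n')x)] dx, which is 0 when n+n' is even and 2n/(n²−n'²) when n+n' is odd (it need not vanish on (0, π)).
  u² squared terms: (2)²·∫cos(5x)² dx = 4·π/2 = 2*π;  (5)²·∫sin(2x)² dx = 25·π/2 = 25*π/2.
  u² cross terms: 2·(2)·(5)·∫cos(5x)·sin(2x) dx = 20·(-4/21) = -80/21.
  So ∫_0^π u² dx = 2*π + 25*π/2 − 80/21 = -80/21 + 29*π/2.
  (u')² squared terms: (-10)²·∫sin(5x)² dx = 100·π/2 = 50*π;  (10)²·∫cos(2x)² dx = 100·π/2 = 50*π.
  (u')² cross terms: 2·(-10)·(10)·∫sin(5x)·cos(2x) dx = -200·(10/21) = -2000/21.
  So ∫_0^π (u')² dx = 50*π + 50*π − 2000/21 = -2000/21 + 100*π.
||u||_{H^1}^2 = (-80/21 + 29*π/2) + (-2000/21 + 100*π) = -2080/21 + 229*π/2.


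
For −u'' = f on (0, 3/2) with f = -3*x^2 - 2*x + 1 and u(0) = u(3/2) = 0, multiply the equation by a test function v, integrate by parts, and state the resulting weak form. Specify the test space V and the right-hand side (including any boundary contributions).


V = H^1_0(0, 3/2) (so v(0) = v(3/2) = 0); weak form: ∫_0^3/2 u'v' dx = ∫_0^3/2 (-3*x^2 - 2*x + 1) v dx for all v ∈ V.

Multiply both sides by a test function v and integrate from 0 to 3/2:
  ∫_0^3/2 −u''(x) v(x) dx = ∫_0^3/2 f(x) v(x) dx.
Integrate the LHS by parts once:
  ∫_0^3/2 −u'' v dx = −[u'(x) v(x)]_0^3/2 + ∫_0^3/2 u'(x) v'(x) dx.
Thus ∫_0^3/2 u'(x) v'(x) dx = ∫_0^3/2 f(x) v(x) dx + [u'(x) v(x)]_0^3/2.
Choose V so that boundary terms are either known or forced to vanish.
u is Dirichlet: u(0) = u(3/2) = 0. Let V = H^1_0(0, 3/2); then v(0) = v(3/2) = 0, and [u' v]_0^3/2 = 0.
Weak formulation: find u (satisfying any essential BC) such that ∫_0^3/2 u'(x) v'(x) dx = ∫_0^3/2 f v dx for all v ∈ V.
Substituting f(x) = -3*x^2 - 2*x + 1, the right-hand side is ∫_0^3/2 (-3*x^2 - 2*x + 1) v dx.


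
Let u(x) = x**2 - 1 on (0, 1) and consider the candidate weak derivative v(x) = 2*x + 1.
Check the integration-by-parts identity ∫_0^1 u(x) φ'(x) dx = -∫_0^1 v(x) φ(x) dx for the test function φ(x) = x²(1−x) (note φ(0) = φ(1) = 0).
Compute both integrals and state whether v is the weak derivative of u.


LHS = -1/10, RHS = -11/60. No, v is not the weak derivative of u.

u(x) = x**2 - 1, classical derivative u'(x) = 2*x.
φ(x) = x²(1−x), so φ'(x) = x*(2 - 3*x).
Note φ(0) = φ(1) = 0, so the boundary term u·φ vanishes.
LHS = ∫_0^1 u(x) φ'(x) dx = ∫_0^1 (-3*x^4 + 2*x^3 + 3*x^2 - 2*x) dx. Term by term:
  ∫_0^1 -3*x^4 dx = -3/5;  ∫_0^1 2*x^3 dx = 1/2;  ∫_0^1 3*x^2 dx = 1;
  ∫_0^1 -2*x dx = -1.
Sum: -3/5 + 1/2 + 1 − 1 = -1/10.
So LHS = -1/10.
∫_0^1 v(x) φ(x) dx = ∫_0^1 (-2*x^4 + x^3 + x^2) dx. Term by term:
  ∫_0^1 -2*x^4 dx = -2/5;  ∫_0^1 x^3 dx = 1/4;  ∫_0^1 x^2 dx = 1/3.
Sum: -2/5 + 1/4 + 1/3 = 11/60.
So RHS = -∫_0^1 v(x) φ(x) dx = -11/60.
LHS − RHS = 1/12 ≠ 0, so the identity fails.
(For a valid weak derivative the identity must hold for EVERY test function, in particular this one. The failure shows v is NOT the weak derivative of u.)
Correct weak derivative would be u'(x) = 2*x.


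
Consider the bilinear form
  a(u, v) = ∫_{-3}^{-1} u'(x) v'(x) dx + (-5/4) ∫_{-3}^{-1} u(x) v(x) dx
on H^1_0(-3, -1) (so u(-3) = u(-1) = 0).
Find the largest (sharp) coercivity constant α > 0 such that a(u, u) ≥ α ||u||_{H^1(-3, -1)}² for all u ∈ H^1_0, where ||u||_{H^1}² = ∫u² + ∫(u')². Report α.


α = (-5 + π^2)/(4 + π^2)

Coercivity of a(·,·) on H^1_0(-3, -1) means a(u, u) ≥ α ||u||_{H^1}² for every u ∈ H^1_0.
The interval has length L = 2, and Poincaré/coercivity depend only on L. Here a(u, u) = ∫(u')² + (-5/4)·∫u².
Here c = -5/4 < 0 with |c| < (π/L)² = π^2/4, so coercivity still holds. The condition a(u,u) ≥ α||u||_{H^1}² reads (1−α)∫(u')² ≥ (α−c)∫u². Any admissible α is ≤ 1 (rapidly oscillating u have ∫u²/∫(u')² → 0), and α = 1 would force 0 ≥ (1−c)∫u², impossible since c < 1; so 1−α > 0. By the sharp Poincaré inequality on H^1_0 of an interval of length L, ∫(u')² ≥ (π/L)²∫u² with equality for the first sine mode sin(π(x−x₀)/L) (x₀ the left endpoint), so the inequality holds for all u iff (1−α)(π/L)² ≥ α − c, i.e. α ≤ ((π/L)² + c)/((π/L)² + 1) = (1 + c(L/π)²)/(1 + (L/π)²). (Direct route, valid since c ≤ 0: Poincaré gives c∫u² ≥ c(L/π)²∫(u')², so a(u,u) ≥ (1 + c(L/π)²)∫(u')², while ||u||_{H^1}² ≤ (1 + (L/π)²)∫(u')²; dividing yields the same α.) With (π/L)² = π^2/4 and c = -5/4, the largest admissible constant is α = ((π/L)² + c)/((π/L)² + 1).
Simplifying, α = (-5 + π^2)/(4 + π^2).


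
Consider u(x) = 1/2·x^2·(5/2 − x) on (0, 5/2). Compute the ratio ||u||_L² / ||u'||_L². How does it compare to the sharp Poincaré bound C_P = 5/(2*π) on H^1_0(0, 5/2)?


||u||_L² / ||u'||_L² = 5*sqrt(14)/28 < C_P = 5/(2*π).

u(x) = 1/2·x^2·(5/2 − x), so u'(x) = x*(5 - 3*x)/2.
u(x) = 1/2·x^2·(5/2 − x) vanishes at x = 0 and x = 5/2, so u ∈ H^1_0(0, 5/2). Differentiate via the product rule and integrate the resulting polynomials term by term.
  ∫_0^5/2 u² dx = ∫_0^5/2 (x^6/4 - 5*x^5/4 + 25*x^4/16) dx. Term by term:
    ∫_0^5/2 x^6/4 dx = 78125/3584;  ∫_0^5/2 -5*x^5/4 dx = -78125/1536;  ∫_0^5/2 25*x^4/16 dx = 15625/512.
  Sum: 78125/3584 − 78125/1536 + 15625/512 = 15625/10752.
  ∫_0^5/2 (u')² dx = ∫_0^5/2 (9*x^4/4 - 15*x^3/2 + 25*x^2/4) dx. Term by term:
    ∫_0^5/2 9*x^4/4 dx = 5625/128;  ∫_0^5/2 -15*x^3/2 dx = -9375/128;  ∫_0^5/2 25*x^2/4 dx = 3125/96.
  Sum: 5625/128 − 9375/128 + 3125/96 = 625/192.
∫_0^5/2 u² dx = 15625/10752, so ||u||_L² = 125*sqrt(42)/672.
∫_0^5/2 (u')² dx = 625/192, so ||u'||_L² = 25*sqrt(3)/24.
Ratio ||u||_L² / ||u'||_L² = 5*sqrt(14)/28.
Sharp Poincaré constant on H^1_0(0, 5/2) is C_P = L/π = 5/(2*π), achieved by sin(2*π/5·x).
A polynomial bump cannot attain the sharp Poincaré constant (only the first sine eigenfunction does), so the ratio is strictly less than C_P, consistent with ||u||_L² ≤ C_P ||u'||_L².


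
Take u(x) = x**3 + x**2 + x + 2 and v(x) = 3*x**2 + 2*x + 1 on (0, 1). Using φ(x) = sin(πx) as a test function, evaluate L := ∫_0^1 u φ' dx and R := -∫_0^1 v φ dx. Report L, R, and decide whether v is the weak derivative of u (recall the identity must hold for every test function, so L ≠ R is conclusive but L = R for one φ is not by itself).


LHS = -7/π + 12/π^3, RHS = -7/π + 12/π^3. Yes, v = u' weakly.

u(x) = x**3 + x**2 + x + 2, classical derivative u'(x) = 3*x**2 + 2*x + 1.
φ(x) = sin(πx), so φ'(x) = π*cos(π*x).
Note φ(0) = φ(1) = 0, so the boundary term u·φ vanishes.
LHS = ∫_0^1 u(x) φ'(x) dx = ∫_0^1 (π*x^3*cos(π*x) + π*x^2*cos(π*x) + π*x*cos(π*x) + 2*π*cos(π*x)) dx. Term by term:
  ∫_0^1 2*π*cos(π*x) dx = 0;  ∫_0^1 π*x*cos(π*x) dx = -2/π;  ∫_0^1 π*x^2*cos(π*x) dx = -2/π;
  ∫_0^1 π*x^3*cos(π*x) dx = -3/π + 12/π^3.
Sum: 0 − 2/π − 2/π + -3/π + 12/π^3 = -7/π + 12/π^3.
So LHS = -7/π + 12/π^3.
∫_0^1 v(x) φ(x) dx = ∫_0^1 (3*x^2*sin(π*x) + 2*x*sin(π*x) + sin(π*x)) dx. Term by term:
  ∫_0^1 2*x*sin(π*x) dx = 2/π;  ∫_0^1 3*x^2*sin(π*x) dx = -12/π^3 + 3/π;  ∫_0^1 sin(π*x) dx = 2/π.
Sum: 2/π + -12/π^3 + 3/π + 2/π = -12/π^3 + 7/π.
So RHS = -∫_0^1 v(x) φ(x) dx = -7/π + 12/π^3.
LHS = RHS, so the identity holds for this test φ.
Moreover u is smooth here and v(x) = u'(x) = 3*x**2 + 2*x + 1 pointwise, so the identity holds for every test function. Hence v is the weak derivative of u.


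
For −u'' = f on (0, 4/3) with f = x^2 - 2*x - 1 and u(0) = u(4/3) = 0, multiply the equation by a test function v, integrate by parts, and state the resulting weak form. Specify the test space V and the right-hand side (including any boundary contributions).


V = H^1_0(0, 4/3) (so v(0) = v(4/3) = 0); weak form: ∫_0^4/3 u'v' dx = ∫_0^4/3 (x^2 - 2*x - 1) v dx for all v ∈ V.

Multiply both sides by a test function v and integrate from 0 to 4/3:
  ∫_0^4/3 −u''(x) v(x) dx = ∫_0^4/3 f(x) v(x) dx.
Integrate the LHS by parts once:
  ∫_0^4/3 −u'' v dx = −[u'(x) v(x)]_0^4/3 + ∫_0^4/3 u'(x) v'(x) dx.
Thus ∫_0^4/3 u'(x) v'(x) dx = ∫_0^4/3 f(x) v(x) dx + [u'(x) v(x)]_0^4/3.
Choose V so that boundary terms are either known or forced to vanish.
u is Dirichlet: u(0) = u(4/3) = 0. Let V = H^1_0(0, 4/3); then v(0) = v(4/3) = 0, and [u' v]_0^4/3 = 0.
Weak formulation: find u (satisfying any essential BC) such that ∫_0^4/3 u'(x) v'(x) dx = ∫_0^4/3 f v dx for all v ∈ V.
Substituting f(x) = x^2 - 2*x - 1, the right-hand side is ∫_0^4/3 (x^2 - 2*x - 1) v dx.


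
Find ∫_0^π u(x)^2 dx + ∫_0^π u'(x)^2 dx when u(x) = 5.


||u||_{H^1(0,π)}^2 = 25*π

u'(x) = 0.
Expand u² and (u')² and integrate term by term on (0, π), using: for integers n ≥ 1, ∫_0^π sin²(nx) dx = ∫_0^π cos²(nx) dx = π/2; for n ≠ n', ∫_0^π sin(nx)sin(n'x) dx = ∫_0^π cos(nx)cos(n'x) dx = 0; and by product-to-sum, ∫_0^π sin(nx)cos(n'x) dx = ½∫_0^π [sin((n+n')x) + sin((n−n')x)] dx, which is 0 when n+n' is even and 2n/(n²−n'²) when n+n' is odd (it need not vanish on (0, π)). For the constant mode: ∫_0^π 1 dx = π, ∫_0^π cos(nx) dx = 0, ∫_0^π sin(nx) dx = (1−(−1)^n)/n.
  u² squared terms: (5)²·∫1 dx = 25·π = 25*π.
  So ∫_0^π u² dx = 25*π.
  u' ≡ 0, so ∫_0^π (u')² dx = 0.
||u||_{H^1}^2 = (25*π) + (0) = 25*π.


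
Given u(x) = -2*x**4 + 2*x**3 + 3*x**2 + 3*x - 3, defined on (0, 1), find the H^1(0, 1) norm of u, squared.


||u||_{H^1}^2 = 3739/90

The H^1 norm (squared) on an interval (0, L) is
  ||u||_{H^1}^2 = ∫_0^L u(x)^2 dx + ∫_0^L u'(x)^2 dx.
Compute u'(x) = -8*x**3 + 6*x**2 + 6*x + 3.
Then u(x)^2 = 4*x**8 - 8*x**7 - 8*x**6 + 33*x**4 + 6*x**3 - 9*x**2 - 18*x + 9 and u'(x)^2 = 64*x**6 - 96*x**5 - 60*x**4 + 24*x**3 + 72*x**2 + 36*x + 9.
Integrate each monomial from 0 to 1 using ∫_0^1 c·x^n dx = c·1^(n+1)/(n+1):
  ∫_0^1 u(x)^2 dx = ∫_0^1 (4*x^8 - 8*x^7 - 8*x^6 + 33*x^4 + 6*x^3 - 9*x^2 - 18*x + 9) dx. Term by term:
    ∫_0^1 4*x^8 dx = 4/9;  ∫_0^1 -8*x^7 dx = -1;  ∫_0^1 -8*x^6 dx = -8/7;
    ∫_0^1 33*x^4 dx = 33/5;  ∫_0^1 6*x^3 dx = 3/2;  ∫_0^1 -9*x^2 dx = -3;
    ∫_0^1 -18*x dx = -9;  ∫_0^1 9 dx = 9.
  Sum: 4/9 − 1 − 8/7 + 33/5 + 3/2 − 3 − 9 + 9 = 2143/630.
  ∫_0^1 u'(x)^2 dx = ∫_0^1 (64*x^6 - 96*x^5 - 60*x^4 + 24*x^3 + 72*x^2 + 36*x + 9) dx. Term by term:
    ∫_0^1 64*x^6 dx = 64/7;  ∫_0^1 -96*x^5 dx = -16;  ∫_0^1 -60*x^4 dx = -12;
    ∫_0^1 24*x^3 dx = 6;  ∫_0^1 72*x^2 dx = 24;  ∫_0^1 36*x dx = 18;
    ∫_0^1 9 dx = 9.
  Sum: 64/7 − 16 − 12 + 6 + 24 + 18 + 9 = 267/7.
Adding: ||u||_{H^1}^2 = 2143/630 + 267/7 = 3739/90.


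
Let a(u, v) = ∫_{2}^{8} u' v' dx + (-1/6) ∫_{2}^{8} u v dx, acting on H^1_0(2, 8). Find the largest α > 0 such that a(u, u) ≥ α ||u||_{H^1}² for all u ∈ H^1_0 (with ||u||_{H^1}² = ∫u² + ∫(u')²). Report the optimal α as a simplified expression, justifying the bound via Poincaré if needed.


α = (-6 + π^2)/(π^2 + 36)

Coercivity of a(·,·) on H^1_0(2, 8) means a(u, u) ≥ α ||u||_{H^1}² for every u ∈ H^1_0.
The interval has length L = 6, and Poincaré/coercivity depend only on L. Here a(u, u) = ∫(u')² + (-1/6)·∫u².
Here c = -1/6 < 0 with |c| < (π/L)² = π^2/36, so coercivity still holds. The condition a(u,u) ≥ α||u||_{H^1}² reads (1−α)∫(u')² ≥ (α−c)∫u². Any admissible α is ≤ 1 (rapidly oscillating u have ∫u²/∫(u')² → 0), and α = 1 would force 0 ≥ (1−c)∫u², impossible since c < 1; so 1−α > 0. By the sharp Poincaré inequality on H^1_0 of an interval of length L, ∫(u')² ≥ (π/L)²∫u² with equality for the first sine mode sin(π(x−x₀)/L) (x₀ the left endpoint), so the inequality holds for all u iff (1−α)(π/L)² ≥ α − c, i.e. α ≤ ((π/L)² + c)/((π/L)² + 1) = (1 + c(L/π)²)/(1 + (L/π)²). (Direct route, valid since c ≤ 0: Poincaré gives c∫u² ≥ c(L/π)²∫(u')², so a(u,u) ≥ (1 + c(L/π)²)∫(u')², while ||u||_{H^1}² ≤ (1 + (L/π)²)∫(u')²; dividing yields the same α.) With (π/L)² = π^2/36 and c = -1/6, the largest admissible constant is α = ((π/L)² + c)/((π/L)² + 1).
Simplifying, α = (-6 + π^2)/(π^2 + 36).


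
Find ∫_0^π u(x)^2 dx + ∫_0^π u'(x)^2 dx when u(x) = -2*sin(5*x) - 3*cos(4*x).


||u||_{H^1(0,π)}^2 = 680/3 + 257*π/2

u'(x) = 12*sin(4*x) - 10*cos(5*x).
Expand u² and (u')² and integrate term by term on (0, π), using: for integers n ≥ 1, ∫_0^π sin²(nx) dx = ∫_0^π cos²(nx) dx = π/2; for n ≠ n', ∫_0^π sin(nx)sin(n'x) dx = ∫_0^π cos(nx)cos(n'x) dx = 0; and by product-to-sum, ∫_0^π sin(nx)cos(n'x) dx = ½∫_0^π [sin((n+n')x) + sin((n−n')x)] dx, which is 0 when n+n' is even and 2n/(n²−n'²) when n+n' is odd (it need not vanish on (0, π)).
  u² squared terms: (-3)²·∫cos(4x)² dx = 9·π/2 = 9*π/2;  (-2)²·∫sin(5x)² dx = 4·π/2 = 2*π.
  u² cross terms: 2·(-3)·(-2)·∫cos(4x)·sin(5x) dx = 12·(10/9) = 40/3.
  So ∫_0^π u² dx = 9*π/2 + 2*π + 40/3 = 40/3 + 13*π/2.
  (u')² squared terms: (-10)²·∫cos(5x)² dx = 100·π/2 = 50*π;  (12)²·∫sin(4x)² dx = 144·π/2 = 72*π.
  (u')² cross terms: 2·(-10)·(12)·∫cos(5x)·sin(4x) dx = -240·(-8/9) = 640/3.
  So ∫_0^π (u')² dx = 50*π + 72*π + 640/3 = 640/3 + 122*π.
||u||_{H^1}^2 = (40/3 + 13*π/2) + (640/3 + 122*π) = 680/3 + 257*π/2.


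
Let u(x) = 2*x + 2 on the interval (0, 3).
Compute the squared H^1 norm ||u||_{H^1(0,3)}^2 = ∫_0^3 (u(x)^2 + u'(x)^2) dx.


||u||_{H^1}^2 = 96

The H^1 norm (squared) on an interval (0, L) is
  ||u||_{H^1}^2 = ∫_0^L u(x)^2 dx + ∫_0^L u'(x)^2 dx.
Compute u'(x) = 2.
Then u(x)^2 = 4*x**2 + 8*x + 4 and u'(x)^2 = 4.
Integrate each monomial from 0 to 3 using ∫_0^3 c·x^n dx = c·3^(n+1)/(n+1):
  ∫_0^3 u(x)^2 dx = ∫_0^3 (4*x^2 + 8*x + 4) dx. Term by term:
    ∫_0^3 4*x^2 dx = 36;  ∫_0^3 8*x dx = 36;  ∫_0^3 4 dx = 12.
  Sum: 36 + 36 + 12 = 84.
  ∫_0^3 u'(x)^2 dx = ∫_0^3 (4) dx. Term by term:
    ∫_0^3 4 dx = 12.
Adding: ||u||_{H^1}^2 = 84 + 12 = 96.


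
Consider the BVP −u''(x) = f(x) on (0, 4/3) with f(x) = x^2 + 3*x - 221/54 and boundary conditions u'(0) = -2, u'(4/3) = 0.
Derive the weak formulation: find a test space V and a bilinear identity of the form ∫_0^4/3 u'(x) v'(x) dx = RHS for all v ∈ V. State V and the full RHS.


V = H^1(0, 4/3) (v unrestricted at boundary; u is determined up to an additive constant); weak form: ∫_0^4/3 u'v' dx = ∫_0^4/3 (x^2 + 3*x - 221/54) v dx + 2·v(0) for all v ∈ V.

Multiply both sides by a test function v and integrate from 0 to 4/3:
  ∫_0^4/3 −u''(x) v(x) dx = ∫_0^4/3 f(x) v(x) dx.
Integrate the LHS by parts once:
  ∫_0^4/3 −u'' v dx = −[u'(x) v(x)]_0^4/3 + ∫_0^4/3 u'(x) v'(x) dx.
Thus ∫_0^4/3 u'(x) v'(x) dx = ∫_0^4/3 f(x) v(x) dx + [u'(x) v(x)]_0^4/3.
Choose V so that boundary terms are either known or forced to vanish.
u has inhomogeneous Neumann u'(0) = -2, u'(4/3) = 0. [u' v]_0^4/3 = (0)·v(4/3) − (-2)·v(0) = 2·v(0). Take V = H^1(0, 4/3); boundary term becomes part of RHS.
Weak formulation: find u (satisfying any essential BC) such that ∫_0^4/3 u'(x) v'(x) dx = ∫_0^4/3 f v dx + 2·v(0) for all v ∈ V (Neumann data are natural BCs: they enter the RHS as boundary terms).
Substituting f(x) = x^2 + 3*x - 221/54, the right-hand side is ∫_0^4/3 (x^2 + 3*x - 221/54) v dx + 2·v(0).
Compatibility check (pure Neumann): taking v ≡ 1 ∈ V gives 0 = ∫_0^4/3 f dx + (0) − (-2), i.e. ∫_0^4/3 f dx must equal u'(0) − u'(4/3) = -2. Indeed ∫_0^4/3 (x^2 + 3*x - 221/54) dx = -2, so the data are compatible. The solution is then unique only up to an additive constant (fix it e.g. by requiring ∫_0^4/3 u dx = 0).


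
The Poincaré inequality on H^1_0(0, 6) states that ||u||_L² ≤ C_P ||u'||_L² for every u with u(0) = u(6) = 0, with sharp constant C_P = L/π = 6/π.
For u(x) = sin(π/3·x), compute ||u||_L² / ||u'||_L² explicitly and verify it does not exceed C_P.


||u||_L² / ||u'||_L² = 3/π < C_P = 6/π.

u(x) = sin(π/3·x), so u'(x) = π*cos(π*x/3)/3.
Writing u(x) = A·sin(kπx/L) with A = 1 and k = 2, use ∫_0^L sin²(kπx/L) dx = L/2 and ∫_0^L cos²(kπx/L) dx = L/2.
u² = 1·sin²(π/3·x) and (u')² = π^2/9·cos²(π/3·x), and each of sin², cos² integrates to L/2 = 3 over (0, 6).
∫_0^6 u² dx = 3, so ||u||_L² = sqrt(3).
∫_0^6 (u')² dx = π^2/3, so ||u'||_L² = sqrt(3)*π/3.
Ratio ||u||_L² / ||u'||_L² = 3/π.
Sharp Poincaré constant on H^1_0(0, 6) is C_P = L/π = 6/π, achieved by sin(π/6·x).
This is the k = 2 harmonic; the ratio L/(kπ) is strictly less than C_P = L/π, consistent with the sharp inequality ||u||_L² ≤ C_P ||u'||_L².


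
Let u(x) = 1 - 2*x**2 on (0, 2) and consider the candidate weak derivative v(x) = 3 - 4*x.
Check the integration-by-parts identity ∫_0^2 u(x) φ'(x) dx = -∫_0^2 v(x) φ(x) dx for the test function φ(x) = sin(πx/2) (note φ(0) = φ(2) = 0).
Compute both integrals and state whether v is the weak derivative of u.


LHS = 16/π, RHS = 4/π. No, v is not the weak derivative of u.

u(x) = 1 - 2*x**2, classical derivative u'(x) = -4*x.
φ(x) = sin(πx/2), so φ'(x) = π*cos(π*x/2)/2.
Note φ(0) = φ(2) = 0, so the boundary term u·φ vanishes.
LHS = ∫_0^2 u(x) φ'(x) dx = ∫_0^2 (-π*x^2*cos(π*x/2) + π*cos(π*x/2)/2) dx. Term by term:
  ∫_0^2 π*cos(π*x/2)/2 dx = 0;  ∫_0^2 -π*x^2*cos(π*x/2) dx = 16/π.
Sum: 0 + 16/π = 16/π.
So LHS = 16/π.
∫_0^2 v(x) φ(x) dx = ∫_0^2 (-4*x*sin(π*x/2) + 3*sin(π*x/2)) dx. Term by term:
  ∫_0^2 3*sin(π*x/2) dx = 12/π;  ∫_0^2 -4*x*sin(π*x/2) dx = -16/π.
Sum: 12/π − 16/π = -4/π.
So RHS = -∫_0^2 v(x) φ(x) dx = 4/π.
LHS − RHS = 12/π ≠ 0, so the identity fails.
(For a valid weak derivative the identity must hold for EVERY test function, in particular this one. The failure shows v is NOT the weak derivative of u.)
Correct weak derivative would be u'(x) = -4*x.


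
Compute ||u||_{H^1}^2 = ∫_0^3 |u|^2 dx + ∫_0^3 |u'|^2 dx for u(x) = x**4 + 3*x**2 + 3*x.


||u||_{H^1}^2 = 980289/70

The H^1 norm (squared) on an interval (0, L) is
  ||u||_{H^1}^2 = ∫_0^L u(x)^2 dx + ∫_0^L u'(x)^2 dx.
Compute u'(x) = 4*x**3 + 6*x + 3.
Then u(x)^2 = x**8 + 6*x**6 + 6*x**5 + 9*x**4 + 18*x**3 + 9*x**2 and u'(x)^2 = 16*x**6 + 48*x**4 + 24*x**3 + 36*x**2 + 36*x + 9.
Integrate each monomial from 0 to 3 using ∫_0^3 c·x^n dx = c·3^(n+1)/(n+1):
  ∫_0^3 u(x)^2 dx = ∫_0^3 (x^8 + 6*x^6 + 6*x^5 + 9*x^4 + 18*x^3 + 9*x^2) dx. Term by term:
    ∫_0^3 x^8 dx = 2187;  ∫_0^3 6*x^6 dx = 13122/7;  ∫_0^3 6*x^5 dx = 729;
    ∫_0^3 9*x^4 dx = 2187/5;  ∫_0^3 18*x^3 dx = 729/2;  ∫_0^3 9*x^2 dx = 81.
  Sum: 2187 + 13122/7 + 729 + 2187/5 + 729/2 + 81 = 397143/70.
  ∫_0^3 u'(x)^2 dx = ∫_0^3 (16*x^6 + 48*x^4 + 24*x^3 + 36*x^2 + 36*x + 9) dx. Term by term:
    ∫_0^3 16*x^6 dx = 34992/7;  ∫_0^3 48*x^4 dx = 11664/5;  ∫_0^3 24*x^3 dx = 486;
    ∫_0^3 36*x^2 dx = 324;  ∫_0^3 36*x dx = 162;  ∫_0^3 9 dx = 27.
  Sum: 34992/7 + 11664/5 + 486 + 324 + 162 + 27 = 291573/35.
Adding: ||u||_{H^1}^2 = 397143/70 + 291573/35 = 980289/70.


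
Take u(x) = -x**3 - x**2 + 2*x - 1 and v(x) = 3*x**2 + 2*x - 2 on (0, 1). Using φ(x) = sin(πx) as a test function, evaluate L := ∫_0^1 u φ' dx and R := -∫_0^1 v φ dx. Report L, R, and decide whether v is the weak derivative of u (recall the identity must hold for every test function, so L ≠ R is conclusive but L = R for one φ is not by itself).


LHS = (-12 + π^2)/π^3, RHS = (12 - π^2)/π^3. No, v is not the weak derivative of u.

u(x) = -x**3 - x**2 + 2*x - 1, classical derivative u'(x) = -3*x**2 - 2*x + 2.
φ(x) = sin(πx), so φ'(x) = π*cos(π*x).
Note φ(0) = φ(1) = 0, so the boundary term u·φ vanishes.
LHS = ∫_0^1 u(x) φ'(x) dx = ∫_0^1 (-π*x^3*cos(π*x) - π*x^2*cos(π*x) + 2*π*x*cos(π*x) - π*cos(π*x)) dx. Term by term:
  ∫_0^1 -π*cos(π*x) dx = 0;  ∫_0^1 -π*x^2*cos(π*x) dx = 2/π;  ∫_0^1 -π*x^3*cos(π*x) dx = -12/π^3 + 3/π;
  ∫_0^1 2*π*x*cos(π*x) dx = -4/π.
Sum: 0 + 2/π + -12/π^3 + 3/π − 4/π = (-12 + π^2)/π^3.
So LHS = (-12 + π^2)/π^3.
∫_0^1 v(x) φ(x) dx = ∫_0^1 (3*x^2*sin(π*x) + 2*x*sin(π*x) - 2*sin(π*x)) dx. Term by term:
  ∫_0^1 -2*sin(π*x) dx = -4/π;  ∫_0^1 2*x*sin(π*x) dx = 2/π;  ∫_0^1 3*x^2*sin(π*x) dx = -12/π^3 + 3/π.
Sum: -4/π + 2/π + -12/π^3 + 3/π = (-12 + π^2)/π^3.
So RHS = -∫_0^1 v(x) φ(x) dx = (12 - π^2)/π^3.
LHS − RHS = -24/π^3 + 2/π ≠ 0, so the identity fails.
(For a valid weak derivative the identity must hold for EVERY test function, in particular this one. The failure shows v is NOT the weak derivative of u.)
Correct weak derivative would be u'(x) = -3*x**2 - 2*x + 2.


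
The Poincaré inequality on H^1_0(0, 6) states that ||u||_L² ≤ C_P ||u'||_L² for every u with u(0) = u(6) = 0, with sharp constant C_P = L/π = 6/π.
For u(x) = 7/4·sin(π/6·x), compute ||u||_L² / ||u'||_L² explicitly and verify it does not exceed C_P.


||u||_L² / ||u'||_L² = 6/π = C_P.

u(x) = 7/4·sin(π/6·x), so u'(x) = 7*π*cos(π*x/6)/24.
Writing u(x) = A·sin(kπx/L) with A = 7/4 and k = 1, use ∫_0^L sin²(kπx/L) dx = L/2 and ∫_0^L cos²(kπx/L) dx = L/2.
u² = 49/16·sin²(π/6·x) and (u')² = 49*π^2/576·cos²(π/6·x), and each of sin², cos² integrates to L/2 = 3 over (0, 6).
∫_0^6 u² dx = 147/16, so ||u||_L² = 7*sqrt(3)/4.
∫_0^6 (u')² dx = 49*π^2/192, so ||u'||_L² = 7*sqrt(3)*π/24.
Ratio ||u||_L² / ||u'||_L² = 6/π.
Sharp Poincaré constant on H^1_0(0, 6) is C_P = L/π = 6/π, achieved by sin(π/6·x).
This is the k = 1 eigenfunction (up to amplitude), so the ratio equals the sharp Poincaré constant exactly.


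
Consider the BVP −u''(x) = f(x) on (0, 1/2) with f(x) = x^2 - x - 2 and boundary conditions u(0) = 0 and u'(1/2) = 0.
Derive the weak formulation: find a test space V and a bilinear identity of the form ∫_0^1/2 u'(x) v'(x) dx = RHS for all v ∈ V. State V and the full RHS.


V = {v ∈ H^1(0, 1/2) : v(0) = 0} (test functions vanish at x = 0 where u is specified); weak form: ∫_0^1/2 u'v' dx = ∫_0^1/2 (x^2 - x - 2) v dx for all v ∈ V.

Multiply both sides by a test function v and integrate from 0 to 1/2:
  ∫_0^1/2 −u''(x) v(x) dx = ∫_0^1/2 f(x) v(x) dx.
Integrate the LHS by parts once:
  ∫_0^1/2 −u'' v dx = −[u'(x) v(x)]_0^1/2 + ∫_0^1/2 u'(x) v'(x) dx.
Thus ∫_0^1/2 u'(x) v'(x) dx = ∫_0^1/2 f(x) v(x) dx + [u'(x) v(x)]_0^1/2.
Choose V so that boundary terms are either known or forced to vanish.
Mixed BC: u(0) = 0 (Dirichlet) and u'(1/2) = 0 (Neumann). Define V = {v ∈ H^1(0, 1/2) : v(0) = 0}. Then [u' v]_0^1/2 = u'(1/2)·v(1/2) − u'(0)·0 = 0.
Weak formulation: find u (satisfying any essential BC) such that ∫_0^1/2 u'(x) v'(x) dx = ∫_0^1/2 f v dx for all v ∈ V (Dirichlet at 0 absorbed into V; the Neumann datum at x = 1/2 is zero, so no boundary term remains).
Substituting f(x) = x^2 - x - 2, the right-hand side is ∫_0^1/2 (x^2 - x - 2) v dx.


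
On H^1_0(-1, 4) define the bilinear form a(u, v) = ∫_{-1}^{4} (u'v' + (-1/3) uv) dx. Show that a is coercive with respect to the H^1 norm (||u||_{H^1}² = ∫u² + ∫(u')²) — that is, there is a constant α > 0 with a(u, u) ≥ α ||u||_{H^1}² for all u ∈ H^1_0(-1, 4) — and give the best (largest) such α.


α = (-25/3 + π^2)/(π^2 + 25)

Coercivity of a(·,·) on H^1_0(-1, 4) means a(u, u) ≥ α ||u||_{H^1}² for every u ∈ H^1_0.
The interval has length L = 5, and Poincaré/coercivity depend only on L. Here a(u, u) = ∫(u')² + (-1/3)·∫u².
Here c = -1/3 < 0 with |c| < (π/L)² = π^2/25, so coercivity still holds. The condition a(u,u) ≥ α||u||_{H^1}² reads (1−α)∫(u')² ≥ (α−c)∫u². Any admissible α is ≤ 1 (rapidly oscillating u have ∫u²/∫(u')² → 0), and α = 1 would force 0 ≥ (1−c)∫u², impossible since c < 1; so 1−α > 0. By the sharp Poincaré inequality on H^1_0 of an interval of length L, ∫(u')² ≥ (π/L)²∫u² with equality for the first sine mode sin(π(x−x₀)/L) (x₀ the left endpoint), so the inequality holds for all u iff (1−α)(π/L)² ≥ α − c, i.e. α ≤ ((π/L)² + c)/((π/L)² + 1) = (1 + c(L/π)²)/(1 + (L/π)²). (Direct route, valid since c ≤ 0: Poincaré gives c∫u² ≥ c(L/π)²∫(u')², so a(u,u) ≥ (1 + c(L/π)²)∫(u')², while ||u||_{H^1}² ≤ (1 + (L/π)²)∫(u')²; dividing yields the same α.) With (π/L)² = π^2/25 and c = -1/3, the largest admissible constant is α = ((π/L)² + c)/((π/L)² + 1).
Simplifying, α = (-25/3 + π^2)/(π^2 + 25).


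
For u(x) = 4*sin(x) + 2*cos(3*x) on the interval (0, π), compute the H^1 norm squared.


||u||_{H^1(0,π)}^2 = 36*π

u'(x) = -6*sin(3*x) + 4*cos(x).
Expand u² and (u')² and integrate term by term on (0, π), using: for integers n ≥ 1, ∫_0^π sin²(nx) dx = ∫_0^π cos²(nx) dx = π/2; for n ≠ n', ∫_0^π sin(nx)sin(n'x) dx = ∫_0^π cos(nx)cos(n'x) dx = 0; and by product-to-sum, ∫_0^π sin(nx)cos(n'x) dx = ½∫_0^π [sin((n+n')x) + sin((n−n')x)] dx, which is 0 when n+n' is even and 2n/(n²−n'²) when n+n' is odd (it need not vanish on (0, π)).
  u² squared terms: (2)²·∫cos(3x)² dx = 4·π/2 = 2*π;  (4)²·∫sin(x)² dx = 16·π/2 = 8*π.
  u² cross terms: 2·(2)·(4)·∫cos(3x)·sin(x) dx = 16·(0) = 0.
  So ∫_0^π u² dx = 2*π + 8*π + 0 = 10*π.
  (u')² squared terms: (-6)²·∫sin(3x)² dx = 36·π/2 = 18*π;  (4)²·∫cos(x)² dx = 16·π/2 = 8*π.
  (u')² cross terms: 2·(-6)·(4)·∫sin(3x)·cos(x) dx = -48·(0) = 0.
  So ∫_0^π (u')² dx = 18*π + 8*π + 0 = 26*π.
||u||_{H^1}^2 = (10*π) + (26*π) = 36*π.


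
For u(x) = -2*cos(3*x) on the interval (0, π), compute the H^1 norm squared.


||u||_{H^1(0,π)}^2 = 20*π

u'(x) = 6*sin(3*x).
Expand u² and (u')² and integrate term by term on (0, π), using: for integers n ≥ 1, ∫_0^π sin²(nx) dx = ∫_0^π cos²(nx) dx = π/2; for n ≠ n', ∫_0^π sin(nx)sin(n'x) dx = ∫_0^π cos(nx)cos(n'x) dx = 0; and by product-to-sum, ∫_0^π sin(nx)cos(n'x) dx = ½∫_0^π [sin((n+n')x) + sin((n−n')x)] dx, which is 0 when n+n' is even and 2n/(n²−n'²) when n+n' is odd (it need not vanish on (0, π)).
  u² squared terms: (-2)²·∫cos(3x)² dx = 4·π/2 = 2*π.
  So ∫_0^π u² dx = 2*π.
  (u')² squared terms: (6)²·∫sin(3x)² dx = 36·π/2 = 18*π.
  So ∫_0^π (u')² dx = 18*π.
||u||_{H^1}^2 = (2*π) + (18*π) = 20*π.


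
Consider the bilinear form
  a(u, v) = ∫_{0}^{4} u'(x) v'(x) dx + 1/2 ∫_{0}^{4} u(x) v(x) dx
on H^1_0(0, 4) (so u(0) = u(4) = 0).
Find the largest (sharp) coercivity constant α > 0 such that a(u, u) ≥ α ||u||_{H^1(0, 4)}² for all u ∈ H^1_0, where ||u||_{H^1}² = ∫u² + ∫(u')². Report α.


α = (8 + π^2)/(π^2 + 16)

Coercivity of a(·,·) on H^1_0(0, 4) means a(u, u) ≥ α ||u||_{H^1}² for every u ∈ H^1_0.
The interval has length L = 4, and Poincaré/coercivity depend only on L. Here a(u, u) = ∫(u')² + (1/2)·∫u².
Here 0 < c = 1/2 < 1. The condition a(u,u) ≥ α||u||_{H^1}² reads (1−α)∫(u')² ≥ (α−c)∫u². Any admissible α is ≤ 1 (rapidly oscillating u have ∫u²/∫(u')² → 0), and α = 1 would force 0 ≥ (1−c)∫u², impossible since c < 1; so 1−α > 0. By the sharp Poincaré inequality on H^1_0 of an interval of length L, ∫(u')² ≥ (π/L)²∫u² with equality for the first sine mode sin(π(x−x₀)/L) (x₀ the left endpoint), so the inequality holds for all u iff (1−α)(π/L)² ≥ α − c, i.e. α ≤ ((π/L)² + c)/((π/L)² + 1) = (1 + c(L/π)²)/(1 + (L/π)²). With (π/L)² = π^2/16 and c = 1/2, the largest admissible constant is α = ((π/L)² + c)/((π/L)² + 1).
Simplifying, α = (8 + π^2)/(π^2 + 16).


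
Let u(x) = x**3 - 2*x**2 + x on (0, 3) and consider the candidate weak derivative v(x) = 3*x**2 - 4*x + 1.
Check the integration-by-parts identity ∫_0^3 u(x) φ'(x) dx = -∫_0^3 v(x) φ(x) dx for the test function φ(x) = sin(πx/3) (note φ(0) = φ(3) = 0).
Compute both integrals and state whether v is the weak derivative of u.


LHS = -51/π + 324/π^3, RHS = -51/π + 324/π^3. Yes, v = u' weakly.

u(x) = x**3 - 2*x**2 + x, classical derivative u'(x) = 3*x**2 - 4*x + 1.
φ(x) = sin(πx/3), so φ'(x) = π*cos(π*x/3)/3.
Note φ(0) = φ(3) = 0, so the boundary term u·φ vanishes.
LHS = ∫_0^3 u(x) φ'(x) dx = ∫_0^3 (π*x^3*cos(π*x/3)/3 - 2*π*x^2*cos(π*x/3)/3 + π*x*cos(π*x/3)/3) dx. Term by term:
  ∫_0^3 -2*π*x^2*cos(π*x/3)/3 dx = 36/π;  ∫_0^3 π*x*cos(π*x/3)/3 dx = -6/π;  ∫_0^3 π*x^3*cos(π*x/3)/3 dx = -81/π + 324/π^3.
Sum: 36/π − 6/π + -81/π + 324/π^3 = -51/π + 324/π^3.
So LHS = -51/π + 324/π^3.
∫_0^3 v(x) φ(x) dx = ∫_0^3 (3*x^2*sin(π*x/3) - 4*x*sin(π*x/3) + sin(π*x/3)) dx. Term by term:
  ∫_0^3 -4*x*sin(π*x/3) dx = -36/π;  ∫_0^3 3*x^2*sin(π*x/3) dx = -324/π^3 + 81/π;  ∫_0^3 sin(π*x/3) dx = 6/π.
Sum: -36/π + -324/π^3 + 81/π + 6/π = -324/π^3 + 51/π.
So RHS = -∫_0^3 v(x) φ(x) dx = -51/π + 324/π^3.
LHS = RHS, so the identity holds for this test φ.
Moreover u is smooth here and v(x) = u'(x) = 3*x**2 - 4*x + 1 pointwise, so the identity holds for every test function. Hence v is the weak derivative of u.


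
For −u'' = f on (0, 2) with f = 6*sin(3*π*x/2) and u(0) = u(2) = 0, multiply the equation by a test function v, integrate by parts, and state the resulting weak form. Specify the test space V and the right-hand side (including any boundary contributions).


V = H^1_0(0, 2) (so v(0) = v(2) = 0); weak form: ∫_0^2 u'v' dx = ∫_0^2 (6*sin(3*π*x/2)) v dx for all v ∈ V.

Multiply both sides by a test function v and integrate from 0 to 2:
  ∫_0^2 −u''(x) v(x) dx = ∫_0^2 f(x) v(x) dx.
Integrate the LHS by parts once:
  ∫_0^2 −u'' v dx = −[u'(x) v(x)]_0^2 + ∫_0^2 u'(x) v'(x) dx.
Thus ∫_0^2 u'(x) v'(x) dx = ∫_0^2 f(x) v(x) dx + [u'(x) v(x)]_0^2.
Choose V so that boundary terms are either known or forced to vanish.
u is Dirichlet: u(0) = u(2) = 0. Let V = H^1_0(0, 2); then v(0) = v(2) = 0, and [u' v]_0^2 = 0.
Weak formulation: find u (satisfying any essential BC) such that ∫_0^2 u'(x) v'(x) dx = ∫_0^2 f v dx for all v ∈ V.
Substituting f(x) = 6*sin(3*π*x/2), the right-hand side is ∫_0^2 (6*sin(3*π*x/2)) v dx.
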